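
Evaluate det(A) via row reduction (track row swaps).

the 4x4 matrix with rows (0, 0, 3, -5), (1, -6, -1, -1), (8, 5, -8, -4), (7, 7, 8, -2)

det(A) = 4182

Forward elimination:
R1 <-> R2   (pivot in column 1 was zero)
[ 1  -6  -1  -1 ]
[ 0   0   3  -5 ]
[ 8   5  -8  -4 ]
[ 7   7   8  -2 ]
R3 <- R3 - (8)*R1:  [  0  53   0   4 ]
R4 <- R4 - (7)*R1:  [  0  49  15   5 ]
R2 <-> R3   (pivot in column 2 was zero)
[ 1  -6  -1  -1 ]
[ 0  53   0   4 ]
[ 0   0   3  -5 ]
[ 0  49  15   5 ]
R4 <- R4 - (49/53)*R2:  [     0      0     15  69/53 ]
R4 <- R4 - (5)*R3:  [       0        0        0  1394/53 ]
Upper-triangular form:
[ 1  -6  -1       -1 ]
[ 0  53   0        4 ]
[ 0   0   3       -5 ]
[ 0   0   0  1394/53 ]
det(A) = (-1)^2 * (1) * (53) * (3) * (1394/53) = 4182  (2 row swaps -> sign +1)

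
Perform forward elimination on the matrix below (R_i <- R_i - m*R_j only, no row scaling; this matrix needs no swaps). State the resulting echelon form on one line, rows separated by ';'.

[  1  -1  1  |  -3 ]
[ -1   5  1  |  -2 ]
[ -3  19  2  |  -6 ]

Forward elimination:
R2 <- R2 - (-1)*R1:  [  0   4   2  -5 ]
R3 <- R3 - (-3)*R1:  [   0   16    5  -15 ]
R3 <- R3 - (4)*R2:  [  0   0  -3   5 ]
Row echelon form:
[ 1  -1   1  |  -3 ]
[ 0   4   2  |  -5 ]
[ 0   0  -3  |   5 ]

REF = [1 -1 1 -3; 0 4 2 -5; 0 0 -3 5]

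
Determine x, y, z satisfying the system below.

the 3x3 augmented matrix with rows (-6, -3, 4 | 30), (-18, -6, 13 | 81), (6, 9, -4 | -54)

(-1, -4, 3)

Forward elimination on [A|b]:
R2 <- R2 - (3)*R1:  [  0   3   1  -9 ]
R3 <- R3 - (-1)*R1:  [   0    6    0  -24 ]
R3 <- R3 - (2)*R2:  [  0   0  -2  -6 ]
Row echelon form:
[ -6  -3   4  |  30 ]
[  0   3   1  |  -9 ]
[  0   0  -2  |  -6 ]
Back-substitution:
z = (-6) / -2 = 3
y = (-9 - (1)*(3)) / 3 = -4
x = (30 - (-3)*(-4) - (4)*(3)) / -6 = -1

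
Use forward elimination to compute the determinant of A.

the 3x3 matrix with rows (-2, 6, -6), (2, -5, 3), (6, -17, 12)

Forward elimination:
R2 <- R2 - (-1)*R1:  [  0   1  -3 ]
R3 <- R3 - (-3)*R1:  [  0   1  -6 ]
R3 <- R3 - (1)*R2:  [  0   0  -3 ]
Upper-triangular form:
[ -2  6  -6 ]
[  0  1  -3 ]
[  0  0  -3 ]
det(A) = (-1)^0 * (-2) * (1) * (-3) = 6  (0 row swaps -> sign +1)

det(A) = 6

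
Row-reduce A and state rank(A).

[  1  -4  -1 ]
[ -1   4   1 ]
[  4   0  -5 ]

rank(A) = 2

Row reduction:
R2 <- R2 - (-1)*R1:  [ 0  0  0 ]
R3 <- R3 - (4)*R1:  [  0  16  -1 ]
R2 <-> R3   (pivot in column 2 was zero)
[ 1  -4  -1 ]
[ 0  16  -1 ]
[ 0   0   0 ]
Row echelon form:
[ 1  -4  -1 ]
[ 0  16  -1 ]
[ 0   0   0 ]
Nonzero rows / pivot columns: 2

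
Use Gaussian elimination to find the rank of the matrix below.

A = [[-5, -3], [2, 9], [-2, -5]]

Row reduction:
R2 <- R2 - (-2/5)*R1:  [    0  39/5 ]
R3 <- R3 - (2/5)*R1:  [     0  -19/5 ]
R3 <- R3 - (-19/39)*R2:  [ 0  0 ]
Row echelon form:
[ -5    -3 ]
[  0  39/5 ]
[  0     0 ]
Nonzero rows / pivot columns: 2

rank(A) = 2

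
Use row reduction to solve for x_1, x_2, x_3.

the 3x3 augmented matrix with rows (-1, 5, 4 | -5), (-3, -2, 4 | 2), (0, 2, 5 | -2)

Forward elimination on [A|b]:
R2 <- R2 - (3)*R1:  [   0  -17   -8   17 ]
R3 <- R3 - (-2/17)*R2:  [     0      0  69/17      0 ]
Row echelon form:
[ -1    5      4  |  -5 ]
[  0  -17     -8  |  17 ]
[  0    0  69/17  |   0 ]
Back-substitution:
x_3 = (0) / (69/17) = 0
x_2 = (17 - (-8)*(0)) / -17 = -1
x_1 = (-5 - (5)*(-1) - (4)*(0)) / -1 = 0

(0, -1, 0)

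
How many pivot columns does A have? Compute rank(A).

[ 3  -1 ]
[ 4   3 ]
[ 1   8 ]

rank(A) = 2

Row reduction:
R2 <- R2 - (4/3)*R1:  [    0  13/3 ]
R3 <- R3 - (1/3)*R1:  [    0  25/3 ]
R3 <- R3 - (25/13)*R2:  [ 0  0 ]
Row echelon form:
[ 3    -1 ]
[ 0  13/3 ]
[ 0     0 ]
Nonzero rows / pivot columns: 2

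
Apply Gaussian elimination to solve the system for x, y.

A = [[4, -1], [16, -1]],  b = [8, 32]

(2, 0)

Forward elimination on [A|b]:
R2 <- R2 - (4)*R1:  [ 0  3  0 ]
Row echelon form:
[ 4  -1  |  8 ]
[ 0   3  |  0 ]
Back-substitution:
y = (0) / 3 = 0
x = (8 - (-1)*(0)) / 4 = 2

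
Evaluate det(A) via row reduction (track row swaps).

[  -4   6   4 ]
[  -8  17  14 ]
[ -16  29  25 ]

Forward elimination:
R2 <- R2 - (2)*R1:  [ 0  5  6 ]
R3 <- R3 - (4)*R1:  [ 0  5  9 ]
R3 <- R3 - (1)*R2:  [ 0  0  3 ]
Upper-triangular form:
[ -4  6  4 ]
[  0  5  6 ]
[  0  0  3 ]
det(A) = (-1)^0 * (-4) * (5) * (3) = -60  (0 row swaps -> sign +1)

det(A) = -60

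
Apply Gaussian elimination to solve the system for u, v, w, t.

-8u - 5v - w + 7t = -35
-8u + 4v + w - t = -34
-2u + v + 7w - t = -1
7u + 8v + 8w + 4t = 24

Forward elimination on [A|b]:
R2 <- R2 - (1)*R1:  [  0   9   2  -8   1 ]
R3 <- R3 - (1/4)*R1:  [     0    9/4   29/4  -11/4   31/4 ]
R4 <- R4 - (-7/8)*R1:  [     0   29/8   57/8   81/8  -53/8 ]
R3 <- R3 - (1/4)*R2:  [    0     0  27/4  -3/4  15/2 ]
R4 <- R4 - (29/72)*R2:  [       0        0   455/72   961/72  -253/36 ]
R4 <- R4 - (455/486)*R3:  [        0         0         0   1138/81  -1138/81 ]
Row echelon form:
[ -8  -5    -1        7  |       -35 ]
[  0   9     2       -8  |         1 ]
[  0   0  27/4     -3/4  |      15/2 ]
[  0   0     0  1138/81  |  -1138/81 ]
Back-substitution:
t = (-1138/81) / (1138/81) = -1
w = (15/2 - (-3/4)*(-1)) / (27/4) = 1
v = (1 - (2)*(1) - (-8)*(-1)) / 9 = -1
u = (-35 - (-5)*(-1) - (-1)*(1) - (7)*(-1)) / -8 = 4

(4, -1, 1, -1)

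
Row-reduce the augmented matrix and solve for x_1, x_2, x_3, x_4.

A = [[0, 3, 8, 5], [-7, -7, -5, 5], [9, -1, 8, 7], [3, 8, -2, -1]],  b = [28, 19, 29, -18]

Forward elimination on [A|b]:
R1 <-> R2   (pivot in column 1 was zero)
[ -7  -7  -5   5   19 ]
[  0   3   8   5   28 ]
[  9  -1   8   7   29 ]
[  3   8  -2  -1  -18 ]
R3 <- R3 - (-9/7)*R1:  [     0    -10   11/7   94/7  374/7 ]
R4 <- R4 - (-3/7)*R1:  [     0      5  -29/7    8/7  -69/7 ]
R3 <- R3 - (-10/3)*R2:  [       0        0   593/21   632/21  3082/21 ]
R4 <- R4 - (5/3)*R2:  [        0         0   -367/21   -151/21  -1187/21 ]
R4 <- R4 - (-367/593)*R3:  [         0          0          0   6781/593  20343/593 ]
Row echelon form:
[ -7  -7      -5         5  |         19 ]
[  0   3       8         5  |         28 ]
[  0   0  593/21    632/21  |    3082/21 ]
[  0   0       0  6781/593  |  20343/593 ]
Back-substitution:
x_4 = (20343/593) / (6781/593) = 3
x_3 = (3082/21 - (632/21)*(3)) / (593/21) = 2
x_2 = (28 - (8)*(2) - (5)*(3)) / 3 = -1
x_1 = (19 - (-7)*(-1) - (-5)*(2) - (5)*(3)) / -7 = -1

(-1, -1, 2, 3)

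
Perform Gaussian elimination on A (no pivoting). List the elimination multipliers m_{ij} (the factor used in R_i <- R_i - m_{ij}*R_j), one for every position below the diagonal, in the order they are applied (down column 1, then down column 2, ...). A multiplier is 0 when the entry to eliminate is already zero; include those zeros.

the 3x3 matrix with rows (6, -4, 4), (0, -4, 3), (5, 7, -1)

Forward elimination:
R2: entry in column 1 is already 0 -> m_{21} = 0 (no row operation needed)
R3 <- R3 - (5/6)*R1:  [     0   31/3  -13/3 ]
R3 <- R3 - (-31/12)*R2:  [     0      0  41/12 ]
Multipliers (in order of application): m_{21} = 0, m_{31} = 5/6, m_{32} = -31/12

multipliers: 0, 5/6, -31/12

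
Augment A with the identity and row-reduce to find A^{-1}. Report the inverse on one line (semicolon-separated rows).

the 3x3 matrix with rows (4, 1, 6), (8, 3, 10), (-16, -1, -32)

inverse = [43/4 -13/4 1; -12 4 -1; -5 3/2 -1/2]

Gauss-Jordan on [A | I]:
R1 <- (1/4)*R1:  [   1  1/4  3/2  |  1/4    0    0 ]
R2 <- R2 - (8)*R1:  [  0   1  -2  |  -2   1   0 ]
R3 <- R3 - (-16)*R1:  [  0   3  -8  |   4   0   1 ]
R1 <- R1 - (1/4)*R2:  [    1     0     2  |   3/4  -1/4     0 ]
R3 <- R3 - (3)*R2:  [  0   0  -2  |  10  -3   1 ]
R3 <- (1/-2)*R3:  [    0     0     1  |    -5   3/2  -1/2 ]
R1 <- R1 - (2)*R3:  [     1      0      0  |   43/4  -13/4      1 ]
R2 <- R2 - (-2)*R3:  [   0    1    0  |  -12    4   -1 ]
Right block of [I | A^{-1}] is the inverse:
[ 43/4  -13/4     1 ]
[  -12      4    -1 ]
[   -5    3/2  -1/2 ]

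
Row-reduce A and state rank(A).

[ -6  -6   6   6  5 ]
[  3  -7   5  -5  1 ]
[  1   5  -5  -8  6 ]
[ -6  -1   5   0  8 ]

rank(A) = 4

Row reduction:
R2 <- R2 - (-1/2)*R1:  [   0  -10    8   -2  7/2 ]
R3 <- R3 - (-1/6)*R1:  [    0     4    -4    -7  41/6 ]
R4 <- R4 - (1)*R1:  [  0   5  -1  -6   3 ]
R3 <- R3 - (-2/5)*R2:  [      0       0    -4/5   -39/5  247/30 ]
R4 <- R4 - (-1/2)*R2:  [    0     0     3    -7  19/4 ]
R4 <- R4 - (-15/4)*R3:  [      0       0       0  -145/4   285/8 ]
Row echelon form:
[ -6   -6     6       6       5 ]
[  0  -10     8      -2     7/2 ]
[  0    0  -4/5   -39/5  247/30 ]
[  0    0     0  -145/4   285/8 ]
Nonzero rows / pivot columns: 4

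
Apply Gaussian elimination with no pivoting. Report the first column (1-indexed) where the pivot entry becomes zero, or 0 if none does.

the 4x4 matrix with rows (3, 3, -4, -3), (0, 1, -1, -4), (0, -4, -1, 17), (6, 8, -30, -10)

first zero-pivot column = 4

Naive forward elimination:
R4 <- R4 - (2)*R1:  [   0    2  -22   -4 ]
R3 <- R3 - (-4)*R2:  [  0   0  -5   1 ]
R4 <- R4 - (2)*R2:  [   0    0  -20    4 ]
R4 <- R4 - (4)*R3:  [ 0  0  0  0 ]
Matrix at this point:
[ 3  3  -4  -3 ]
[ 0  1  -1  -4 ]
[ 0  0  -5   1 ]
[ 0  0   0   0 ]
Pivot entry (4,4) in the last row is zero and there are no rows below to swap with -> zero pivot in column 4 (A is singular).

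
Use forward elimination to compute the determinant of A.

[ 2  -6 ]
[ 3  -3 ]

Forward elimination:
R2 <- R2 - (3/2)*R1:  [ 0  6 ]
Upper-triangular form:
[ 2  -6 ]
[ 0   6 ]
det(A) = (-1)^0 * (2) * (6) = 12  (0 row swaps -> sign +1)

det(A) = 12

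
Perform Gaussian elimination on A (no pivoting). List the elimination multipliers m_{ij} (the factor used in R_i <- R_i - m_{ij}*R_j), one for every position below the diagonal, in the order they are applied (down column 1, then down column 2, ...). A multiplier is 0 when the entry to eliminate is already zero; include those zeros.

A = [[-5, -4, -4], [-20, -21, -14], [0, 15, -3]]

Forward elimination:
R2 <- R2 - (4)*R1:  [  0  -5   2 ]
R3: entry in column 1 is already 0 -> m_{31} = 0 (no row operation needed)
R3 <- R3 - (-3)*R2:  [ 0  0  3 ]
Multipliers (in order of application): m_{21} = 4, m_{31} = 0, m_{32} = -3

multipliers: 4, 0, -3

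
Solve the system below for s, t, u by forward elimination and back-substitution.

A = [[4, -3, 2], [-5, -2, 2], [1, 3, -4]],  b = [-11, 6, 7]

Forward elimination on [A|b]:
R2 <- R2 - (-5/4)*R1:  [     0  -23/4    9/2  -31/4 ]
R3 <- R3 - (1/4)*R1:  [    0  15/4  -9/2  39/4 ]
R3 <- R3 - (-15/23)*R2:  [      0       0  -36/23  108/23 ]
Row echelon form:
[ 4     -3       2  |     -11 ]
[ 0  -23/4     9/2  |   -31/4 ]
[ 0      0  -36/23  |  108/23 ]
Back-substitution:
u = (108/23) / (-36/23) = -3
t = (-31/4 - (9/2)*(-3)) / (-23/4) = -1
s = (-11 - (-3)*(-1) - (2)*(-3)) / 4 = -2

(-2, -1, -3)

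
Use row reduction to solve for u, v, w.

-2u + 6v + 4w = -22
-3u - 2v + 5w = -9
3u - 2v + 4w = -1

Forward elimination on [A|b]:
R2 <- R2 - (3/2)*R1:  [   0  -11   -1   24 ]
R3 <- R3 - (-3/2)*R1:  [   0    7   10  -34 ]
R3 <- R3 - (-7/11)*R2:  [       0        0   103/11  -206/11 ]
Row echelon form:
[ -2    6       4  |      -22 ]
[  0  -11      -1  |       24 ]
[  0    0  103/11  |  -206/11 ]
Back-substitution:
w = (-206/11) / (103/11) = -2
v = (24 - (-1)*(-2)) / -11 = -2
u = (-22 - (6)*(-2) - (4)*(-2)) / -2 = 1

(1, -2, -2)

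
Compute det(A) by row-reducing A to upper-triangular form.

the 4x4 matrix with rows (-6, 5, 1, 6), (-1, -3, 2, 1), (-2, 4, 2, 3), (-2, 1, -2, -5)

det(A) = -387

Forward elimination:
R2 <- R2 - (1/6)*R1:  [     0  -23/6   11/6      0 ]
R3 <- R3 - (1/3)*R1:  [   0  7/3  5/3    1 ]
R4 <- R4 - (1/3)*R1:  [    0  -2/3  -7/3    -7 ]
R3 <- R3 - (-14/23)*R2:  [     0      0  64/23      1 ]
R4 <- R4 - (4/23)*R2:  [      0       0  -61/23      -7 ]
R4 <- R4 - (-61/64)*R3:  [       0        0        0  -387/64 ]
Upper-triangular form:
[ -6      5      1        6 ]
[  0  -23/6   11/6        0 ]
[  0      0  64/23        1 ]
[  0      0      0  -387/64 ]
det(A) = (-1)^0 * (-6) * (-23/6) * (64/23) * (-387/64) = -387  (0 row swaps -> sign +1)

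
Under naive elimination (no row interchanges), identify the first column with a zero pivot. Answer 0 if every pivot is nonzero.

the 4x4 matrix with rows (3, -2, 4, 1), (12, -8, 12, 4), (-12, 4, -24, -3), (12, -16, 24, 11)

first zero-pivot column = 2

Naive forward elimination:
R2 <- R2 - (4)*R1:  [  0   0  -4   0 ]
R3 <- R3 - (-4)*R1:  [  0  -4  -8   1 ]
R4 <- R4 - (4)*R1:  [  0  -8   8   7 ]
Matrix at this point:
[ 3  -2   4  1 ]
[ 0   0  -4  0 ]
[ 0  -4  -8  1 ]
[ 0  -8   8  7 ]
Pivot entry (2,2) is zero but row 3 has -4 in column 2 -> naive elimination stops; a row interchange (e.g. R2 <-> R3) would be required here.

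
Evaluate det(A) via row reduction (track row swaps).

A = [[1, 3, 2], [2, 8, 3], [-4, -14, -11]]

det(A) = -8

Forward elimination:
R2 <- R2 - (2)*R1:  [  0   2  -1 ]
R3 <- R3 - (-4)*R1:  [  0  -2  -3 ]
R3 <- R3 - (-1)*R2:  [  0   0  -4 ]
Upper-triangular form:
[ 1  3   2 ]
[ 0  2  -1 ]
[ 0  0  -4 ]
det(A) = (-1)^0 * (1) * (2) * (-4) = -8  (0 row swaps -> sign +1)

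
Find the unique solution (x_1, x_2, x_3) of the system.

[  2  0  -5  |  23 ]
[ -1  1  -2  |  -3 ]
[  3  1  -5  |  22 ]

Forward elimination on [A|b]:
R2 <- R2 - (-1/2)*R1:  [    0     1  -9/2  17/2 ]
R3 <- R3 - (3/2)*R1:  [     0      1    5/2  -25/2 ]
R3 <- R3 - (1)*R2:  [   0    0    7  -21 ]
Row echelon form:
[ 2  0    -5  |    23 ]
[ 0  1  -9/2  |  17/2 ]
[ 0  0     7  |   -21 ]
Back-substitution:
x_3 = (-21) / 7 = -3
x_2 = (17/2 - (-9/2)*(-3)) / 1 = -5
x_1 = (23 - (-5)*(-3)) / 2 = 4

(4, -5, -3)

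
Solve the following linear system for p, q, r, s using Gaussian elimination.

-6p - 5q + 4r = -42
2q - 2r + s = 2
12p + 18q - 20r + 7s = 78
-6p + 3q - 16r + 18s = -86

(5, 4, 2, -2)

Forward elimination on [A|b]:
R3 <- R3 - (-2)*R1:  [   0    8  -12    7   -6 ]
R4 <- R4 - (1)*R1:  [   0    8  -20   18  -44 ]
R3 <- R3 - (4)*R2:  [   0    0   -4    3  -14 ]
R4 <- R4 - (4)*R2:  [   0    0  -12   14  -52 ]
R4 <- R4 - (3)*R3:  [   0    0    0    5  -10 ]
Row echelon form:
[ -6  -5   4  0  |  -42 ]
[  0   2  -2  1  |    2 ]
[  0   0  -4  3  |  -14 ]
[  0   0   0  5  |  -10 ]
Back-substitution:
s = (-10) / 5 = -2
r = (-14 - (3)*(-2)) / -4 = 2
q = (2 - (-2)*(2) - (1)*(-2)) / 2 = 4
p = (-42 - (-5)*(4) - (4)*(2)) / -6 = 5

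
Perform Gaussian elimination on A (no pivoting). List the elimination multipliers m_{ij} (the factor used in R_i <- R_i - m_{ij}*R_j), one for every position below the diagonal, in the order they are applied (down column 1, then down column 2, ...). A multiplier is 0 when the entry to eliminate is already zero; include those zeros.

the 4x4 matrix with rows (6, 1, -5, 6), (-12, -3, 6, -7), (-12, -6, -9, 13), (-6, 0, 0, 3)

multipliers: -2, -2, -1, 4, -1, 3

Forward elimination:
R2 <- R2 - (-2)*R1:  [  0  -1  -4   5 ]
R3 <- R3 - (-2)*R1:  [   0   -4  -19   25 ]
R4 <- R4 - (-1)*R1:  [  0   1  -5   9 ]
R3 <- R3 - (4)*R2:  [  0   0  -3   5 ]
R4 <- R4 - (-1)*R2:  [  0   0  -9  14 ]
R4 <- R4 - (3)*R3:  [  0   0   0  -1 ]
Multipliers (in order of application): m_{21} = -2, m_{31} = -2, m_{41} = -1, m_{32} = 4, m_{42} = -1, m_{43} = 3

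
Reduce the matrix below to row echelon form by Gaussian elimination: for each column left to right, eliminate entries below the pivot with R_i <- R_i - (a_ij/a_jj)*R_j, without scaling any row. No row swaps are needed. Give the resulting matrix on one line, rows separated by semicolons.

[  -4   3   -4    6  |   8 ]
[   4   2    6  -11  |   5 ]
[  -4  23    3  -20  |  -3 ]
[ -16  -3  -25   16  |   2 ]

Forward elimination:
R2 <- R2 - (-1)*R1:  [  0   5   2  -5  13 ]
R3 <- R3 - (1)*R1:  [   0   20    7  -26  -11 ]
R4 <- R4 - (4)*R1:  [   0  -15   -9   -8  -30 ]
R3 <- R3 - (4)*R2:  [   0    0   -1   -6  -63 ]
R4 <- R4 - (-3)*R2:  [   0    0   -3  -23    9 ]
R4 <- R4 - (3)*R3:  [   0    0    0   -5  198 ]
Row echelon form:
[ -4  3  -4   6  |    8 ]
[  0  5   2  -5  |   13 ]
[  0  0  -1  -6  |  -63 ]
[  0  0   0  -5  |  198 ]

REF = [-4 3 -4 6 8; 0 5 2 -5 13; 0 0 -1 -6 -63; 0 0 0 -5 198]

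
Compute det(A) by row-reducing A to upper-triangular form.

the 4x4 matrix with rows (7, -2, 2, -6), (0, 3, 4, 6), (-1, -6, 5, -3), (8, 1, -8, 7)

det(A) = 4775

Forward elimination:
R3 <- R3 - (-1/7)*R1:  [     0  -44/7   37/7  -27/7 ]
R4 <- R4 - (8/7)*R1:  [     0   23/7  -72/7   97/7 ]
R3 <- R3 - (-44/21)*R2:  [    0     0  41/3  61/7 ]
R4 <- R4 - (23/21)*R2:  [     0      0  -44/3   51/7 ]
R4 <- R4 - (-44/41)*R3:  [        0         0         0  4775/287 ]
Upper-triangular form:
[ 7  -2     2        -6 ]
[ 0   3     4         6 ]
[ 0   0  41/3      61/7 ]
[ 0   0     0  4775/287 ]
det(A) = (-1)^0 * (7) * (3) * (41/3) * (4775/287) = 4775  (0 row swaps -> sign +1)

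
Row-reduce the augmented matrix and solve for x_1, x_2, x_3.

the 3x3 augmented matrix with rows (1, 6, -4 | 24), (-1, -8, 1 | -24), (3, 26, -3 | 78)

Forward elimination on [A|b]:
R2 <- R2 - (-1)*R1:  [  0  -2  -3   0 ]
R3 <- R3 - (3)*R1:  [ 0  8  9  6 ]
R3 <- R3 - (-4)*R2:  [  0   0  -3   6 ]
Row echelon form:
[ 1   6  -4  |  24 ]
[ 0  -2  -3  |   0 ]
[ 0   0  -3  |   6 ]
Back-substitution:
x_3 = (6) / -3 = -2
x_2 = (0 - (-3)*(-2)) / -2 = 3
x_1 = (24 - (6)*(3) - (-4)*(-2)) / 1 = -2

(-2, 3, -2)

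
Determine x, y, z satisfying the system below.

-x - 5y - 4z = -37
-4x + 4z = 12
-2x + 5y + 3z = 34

Forward elimination on [A|b]:
R2 <- R2 - (4)*R1:  [   0   20   20  160 ]
R3 <- R3 - (2)*R1:  [   0   15   11  108 ]
R3 <- R3 - (3/4)*R2:  [   0    0   -4  -12 ]
Row echelon form:
[ -1  -5  -4  |  -37 ]
[  0  20  20  |  160 ]
[  0   0  -4  |  -12 ]
Back-substitution:
z = (-12) / -4 = 3
y = (160 - (20)*(3)) / 20 = 5
x = (-37 - (-5)*(5) - (-4)*(3)) / -1 = 0

(0, 5, 3)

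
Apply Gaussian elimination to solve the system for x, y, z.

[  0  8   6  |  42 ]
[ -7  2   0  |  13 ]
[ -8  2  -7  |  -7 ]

Forward elimination on [A|b]:
R1 <-> R2   (pivot in column 1 was zero)
[ -7  2   0  13 ]
[  0  8   6  42 ]
[ -8  2  -7  -7 ]
R3 <- R3 - (8/7)*R1:  [      0    -2/7      -7  -153/7 ]
R3 <- R3 - (-1/28)*R2:  [       0        0   -95/14  -285/14 ]
Row echelon form:
[ -7  2       0  |       13 ]
[  0  8       6  |       42 ]
[  0  0  -95/14  |  -285/14 ]
Back-substitution:
z = (-285/14) / (-95/14) = 3
y = (42 - (6)*(3)) / 8 = 3
x = (13 - (2)*(3)) / -7 = -1

(-1, 3, 3)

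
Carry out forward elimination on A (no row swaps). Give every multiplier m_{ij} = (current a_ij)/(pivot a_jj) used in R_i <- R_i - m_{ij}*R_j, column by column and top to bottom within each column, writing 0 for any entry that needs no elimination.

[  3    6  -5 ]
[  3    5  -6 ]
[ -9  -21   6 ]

multipliers: 1, -3, 3

Forward elimination:
R2 <- R2 - (1)*R1:  [  0  -1  -1 ]
R3 <- R3 - (-3)*R1:  [  0  -3  -9 ]
R3 <- R3 - (3)*R2:  [  0   0  -6 ]
Multipliers (in order of application): m_{21} = 1, m_{31} = -3, m_{32} = 3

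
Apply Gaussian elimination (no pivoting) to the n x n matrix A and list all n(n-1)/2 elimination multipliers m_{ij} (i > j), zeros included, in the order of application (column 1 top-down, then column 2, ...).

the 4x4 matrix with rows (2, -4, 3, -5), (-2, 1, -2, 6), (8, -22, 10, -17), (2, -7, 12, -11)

multipliers: -1, 4, 1, 2, 1, -2

Forward elimination:
R2 <- R2 - (-1)*R1:  [  0  -3   1   1 ]
R3 <- R3 - (4)*R1:  [  0  -6  -2   3 ]
R4 <- R4 - (1)*R1:  [  0  -3   9  -6 ]
R3 <- R3 - (2)*R2:  [  0   0  -4   1 ]
R4 <- R4 - (1)*R2:  [  0   0   8  -7 ]
R4 <- R4 - (-2)*R3:  [  0   0   0  -5 ]
Multipliers (in order of application): m_{21} = -1, m_{31} = 4, m_{41} = 1, m_{32} = 2, m_{42} = 1, m_{43} = -2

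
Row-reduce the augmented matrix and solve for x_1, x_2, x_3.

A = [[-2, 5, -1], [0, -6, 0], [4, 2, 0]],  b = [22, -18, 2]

(-1, 3, -5)

Forward elimination on [A|b]:
R3 <- R3 - (-2)*R1:  [  0  12  -2  46 ]
R3 <- R3 - (-2)*R2:  [  0   0  -2  10 ]
Row echelon form:
[ -2   5  -1  |   22 ]
[  0  -6   0  |  -18 ]
[  0   0  -2  |   10 ]
Back-substitution:
x_3 = (10) / -2 = -5
x_2 = (-18) / -6 = 3
x_1 = (22 - (5)*(3) - (-1)*(-5)) / -2 = -1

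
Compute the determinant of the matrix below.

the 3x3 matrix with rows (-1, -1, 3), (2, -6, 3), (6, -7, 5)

Forward elimination:
R2 <- R2 - (-2)*R1:  [  0  -8   9 ]
R3 <- R3 - (-6)*R1:  [   0  -13   23 ]
R3 <- R3 - (13/8)*R2:  [    0     0  67/8 ]
Upper-triangular form:
[ -1  -1     3 ]
[  0  -8     9 ]
[  0   0  67/8 ]
det(A) = (-1)^0 * (-1) * (-8) * (67/8) = 67  (0 row swaps -> sign +1)

det(A) = 67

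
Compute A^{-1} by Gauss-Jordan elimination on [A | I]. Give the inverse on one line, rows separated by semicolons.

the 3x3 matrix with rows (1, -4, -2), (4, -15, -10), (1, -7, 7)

Gauss-Jordan on [A | I]:
R2 <- R2 - (4)*R1:  [  0   1  -2  |  -4   1   0 ]
R3 <- R3 - (1)*R1:  [  0  -3   9  |  -1   0   1 ]
R1 <- R1 - (-4)*R2:  [   1    0  -10  |  -15    4    0 ]
R3 <- R3 - (-3)*R2:  [   0    0    3  |  -13    3    1 ]
R3 <- (1/3)*R3:  [     0      0      1  |  -13/3      1    1/3 ]
R1 <- R1 - (-10)*R3:  [      1       0       0  |  -175/3      14    10/3 ]
R2 <- R2 - (-2)*R3:  [     0      1      0  |  -38/3      3    2/3 ]
Right block of [I | A^{-1}] is the inverse:
[ -175/3  14  10/3 ]
[  -38/3   3   2/3 ]
[  -13/3   1   1/3 ]

inverse = [-175/3 14 10/3; -38/3 3 2/3; -13/3 1 1/3]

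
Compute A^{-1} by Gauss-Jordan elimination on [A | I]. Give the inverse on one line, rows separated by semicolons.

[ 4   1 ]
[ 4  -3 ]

Gauss-Jordan on [A | I]:
R1 <- (1/4)*R1:  [   1  1/4  |  1/4    0 ]
R2 <- R2 - (4)*R1:  [  0  -4  |  -1   1 ]
R2 <- (1/-4)*R2:  [    0     1  |   1/4  -1/4 ]
R1 <- R1 - (1/4)*R2:  [    1     0  |  3/16  1/16 ]
Right block of [I | A^{-1}] is the inverse:
[ 3/16  1/16 ]
[  1/4  -1/4 ]

inverse = [3/16 1/16; 1/4 -1/4]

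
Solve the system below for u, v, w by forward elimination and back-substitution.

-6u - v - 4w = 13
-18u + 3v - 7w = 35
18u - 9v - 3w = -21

(-1, 1, -2)

Forward elimination on [A|b]:
R2 <- R2 - (3)*R1:  [  0   6   5  -4 ]
R3 <- R3 - (-3)*R1:  [   0  -12  -15   18 ]
R3 <- R3 - (-2)*R2:  [  0   0  -5  10 ]
Row echelon form:
[ -6  -1  -4  |  13 ]
[  0   6   5  |  -4 ]
[  0   0  -5  |  10 ]
Back-substitution:
w = (10) / -5 = -2
v = (-4 - (5)*(-2)) / 6 = 1
u = (13 - (-1)*(1) - (-4)*(-2)) / -6 = -1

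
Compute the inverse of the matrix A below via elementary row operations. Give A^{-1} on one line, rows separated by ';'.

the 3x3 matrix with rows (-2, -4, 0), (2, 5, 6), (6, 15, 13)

Gauss-Jordan on [A | I]:
R1 <- (1/-2)*R1:  [    1     2     0  |  -1/2     0     0 ]
R2 <- R2 - (2)*R1:  [ 0  1  6  |  1  1  0 ]
R3 <- R3 - (6)*R1:  [  0   3  13  |   3   0   1 ]
R1 <- R1 - (2)*R2:  [    1     0   -12  |  -5/2    -2     0 ]
R3 <- R3 - (3)*R2:  [  0   0  -5  |   0  -3   1 ]
R3 <- (1/-5)*R3:  [    0     0     1  |     0   3/5  -1/5 ]
R1 <- R1 - (-12)*R3:  [     1      0      0  |   -5/2   26/5  -12/5 ]
R2 <- R2 - (6)*R3:  [     0      1      0  |      1  -13/5    6/5 ]
Right block of [I | A^{-1}] is the inverse:
[ -5/2   26/5  -12/5 ]
[    1  -13/5    6/5 ]
[    0    3/5   -1/5 ]

inverse = [-5/2 26/5 -12/5; 1 -13/5 6/5; 0 3/5 -1/5]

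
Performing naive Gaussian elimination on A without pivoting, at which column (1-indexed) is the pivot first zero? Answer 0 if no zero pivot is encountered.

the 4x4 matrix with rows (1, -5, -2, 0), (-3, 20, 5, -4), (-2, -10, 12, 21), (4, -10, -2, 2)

first zero-pivot column = 4

Naive forward elimination:
R2 <- R2 - (-3)*R1:  [  0   5  -1  -4 ]
R3 <- R3 - (-2)*R1:  [   0  -20    8   21 ]
R4 <- R4 - (4)*R1:  [  0  10   6   2 ]
R3 <- R3 - (-4)*R2:  [ 0  0  4  5 ]
R4 <- R4 - (2)*R2:  [  0   0   8  10 ]
R4 <- R4 - (2)*R3:  [ 0  0  0  0 ]
Matrix at this point:
[ 1  -5  -2   0 ]
[ 0   5  -1  -4 ]
[ 0   0   4   5 ]
[ 0   0   0   0 ]
Pivot entry (4,4) in the last row is zero and there are no rows below to swap with -> zero pivot in column 4 (A is singular).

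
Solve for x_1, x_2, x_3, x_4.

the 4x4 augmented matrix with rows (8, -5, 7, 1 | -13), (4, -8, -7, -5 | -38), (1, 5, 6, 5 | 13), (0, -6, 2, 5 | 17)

(-5, -1, 3, 1)

Forward elimination on [A|b]:
R2 <- R2 - (1/2)*R1:  [     0  -11/2  -21/2  -11/2  -63/2 ]
R3 <- R3 - (1/8)*R1:  [     0   45/8   41/8   39/8  117/8 ]
R3 <- R3 - (-45/44)*R2:  [       0        0  -247/44     -3/4  -387/22 ]
R4 <- R4 - (12/11)*R2:  [      0       0  148/11      11  565/11 ]
R4 <- R4 - (-592/247)*R3:  [        0         0         0  2273/247  2273/247 ]
Row echelon form:
[ 8     -5        7         1  |       -13 ]
[ 0  -11/2    -21/2     -11/2  |     -63/2 ]
[ 0      0  -247/44      -3/4  |   -387/22 ]
[ 0      0        0  2273/247  |  2273/247 ]
Back-substitution:
x_4 = (2273/247) / (2273/247) = 1
x_3 = (-387/22 - (-3/4)*(1)) / (-247/44) = 3
x_2 = (-63/2 - (-21/2)*(3) - (-11/2)*(1)) / (-11/2) = -1
x_1 = (-13 - (-5)*(-1) - (7)*(3) - (1)*(1)) / 8 = -5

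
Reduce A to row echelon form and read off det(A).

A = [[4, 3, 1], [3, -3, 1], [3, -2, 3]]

det(A) = -43

Forward elimination:
R2 <- R2 - (3/4)*R1:  [     0  -21/4    1/4 ]
R3 <- R3 - (3/4)*R1:  [     0  -17/4    9/4 ]
R3 <- R3 - (17/21)*R2:  [     0      0  43/21 ]
Upper-triangular form:
[ 4      3      1 ]
[ 0  -21/4    1/4 ]
[ 0      0  43/21 ]
det(A) = (-1)^0 * (4) * (-21/4) * (43/21) = -43  (0 row swaps -> sign +1)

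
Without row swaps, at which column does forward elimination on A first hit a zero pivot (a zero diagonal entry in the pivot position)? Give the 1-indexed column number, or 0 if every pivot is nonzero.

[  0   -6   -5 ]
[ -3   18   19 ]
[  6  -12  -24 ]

first zero-pivot column = 1

Naive forward elimination:
Pivot entry (1,1) is zero but row 2 has -3 in column 1 -> naive elimination stops; a row interchange (e.g. R1 <-> R2) would be required here.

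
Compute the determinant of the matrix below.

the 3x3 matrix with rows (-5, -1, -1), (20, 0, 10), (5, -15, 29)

det(A) = 80

Forward elimination:
R2 <- R2 - (-4)*R1:  [  0  -4   6 ]
R3 <- R3 - (-1)*R1:  [   0  -16   28 ]
R3 <- R3 - (4)*R2:  [ 0  0  4 ]
Upper-triangular form:
[ -5  -1  -1 ]
[  0  -4   6 ]
[  0   0   4 ]
det(A) = (-1)^0 * (-5) * (-4) * (4) = 80  (0 row swaps -> sign +1)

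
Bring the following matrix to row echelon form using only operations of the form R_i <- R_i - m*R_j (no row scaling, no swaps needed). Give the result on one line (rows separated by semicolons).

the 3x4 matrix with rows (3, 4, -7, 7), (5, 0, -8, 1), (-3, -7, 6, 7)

REF = [3 4 -7 7; 0 -20/3 11/3 -32/3; 0 0 -53/20 94/5]

Forward elimination:
R2 <- R2 - (5/3)*R1:  [     0  -20/3   11/3  -32/3 ]
R3 <- R3 - (-1)*R1:  [  0  -3  -1  14 ]
R3 <- R3 - (9/20)*R2:  [      0       0  -53/20    94/5 ]
Row echelon form:
[ 3      4      -7      7 ]
[ 0  -20/3    11/3  -32/3 ]
[ 0      0  -53/20   94/5 ]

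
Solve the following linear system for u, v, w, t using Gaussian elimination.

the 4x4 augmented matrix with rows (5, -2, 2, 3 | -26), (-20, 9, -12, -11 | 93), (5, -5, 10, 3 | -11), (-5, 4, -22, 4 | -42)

Forward elimination on [A|b]:
R2 <- R2 - (-4)*R1:  [   0    1   -4    1  -11 ]
R3 <- R3 - (1)*R1:  [  0  -3   8   0  15 ]
R4 <- R4 - (-1)*R1:  [   0    2  -20    7  -68 ]
R3 <- R3 - (-3)*R2:  [   0    0   -4    3  -18 ]
R4 <- R4 - (2)*R2:  [   0    0  -12    5  -46 ]
R4 <- R4 - (3)*R3:  [  0   0   0  -4   8 ]
Row echelon form:
[ 5  -2   2   3  |  -26 ]
[ 0   1  -4   1  |  -11 ]
[ 0   0  -4   3  |  -18 ]
[ 0   0   0  -4  |    8 ]
Back-substitution:
t = (8) / -4 = -2
w = (-18 - (3)*(-2)) / -4 = 3
v = (-11 - (-4)*(3) - (1)*(-2)) / 1 = 3
u = (-26 - (-2)*(3) - (2)*(3) - (3)*(-2)) / 5 = -4

(-4, 3, 3, -2)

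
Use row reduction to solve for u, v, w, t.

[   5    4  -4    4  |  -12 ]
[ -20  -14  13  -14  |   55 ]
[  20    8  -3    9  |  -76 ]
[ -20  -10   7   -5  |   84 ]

(-4, -4, -3, 3)

Forward elimination on [A|b]:
R2 <- R2 - (-4)*R1:  [  0   2  -3   2   7 ]
R3 <- R3 - (4)*R1:  [   0   -8   13   -7  -28 ]
R4 <- R4 - (-4)*R1:  [  0   6  -9  11  36 ]
R3 <- R3 - (-4)*R2:  [ 0  0  1  1  0 ]
R4 <- R4 - (3)*R2:  [  0   0   0   5  15 ]
Row echelon form:
[ 5  4  -4  4  |  -12 ]
[ 0  2  -3  2  |    7 ]
[ 0  0   1  1  |    0 ]
[ 0  0   0  5  |   15 ]
Back-substitution:
t = (15) / 5 = 3
w = (0 - (1)*(3)) / 1 = -3
v = (7 - (-3)*(-3) - (2)*(3)) / 2 = -4
u = (-12 - (4)*(-4) - (-4)*(-3) - (4)*(3)) / 5 = -4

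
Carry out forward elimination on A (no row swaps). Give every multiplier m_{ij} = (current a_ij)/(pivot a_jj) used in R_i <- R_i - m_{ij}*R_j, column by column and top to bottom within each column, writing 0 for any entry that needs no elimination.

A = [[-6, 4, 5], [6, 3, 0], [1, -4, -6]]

multipliers: -1, -1/6, -10/21

Forward elimination:
R2 <- R2 - (-1)*R1:  [ 0  7  5 ]
R3 <- R3 - (-1/6)*R1:  [     0  -10/3  -31/6 ]
R3 <- R3 - (-10/21)*R2:  [      0       0  -39/14 ]
Multipliers (in order of application): m_{21} = -1, m_{31} = -1/6, m_{32} = -10/21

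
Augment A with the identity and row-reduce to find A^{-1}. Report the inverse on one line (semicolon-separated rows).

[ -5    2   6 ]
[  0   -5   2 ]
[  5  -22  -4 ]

Gauss-Jordan on [A | I]:
R1 <- (1/-5)*R1:  [    1  -2/5  -6/5  |  -1/5     0     0 ]
R3 <- R3 - (5)*R1:  [   0  -20    2  |    1    0    1 ]
R2 <- (1/-5)*R2:  [    0     1  -2/5  |     0  -1/5     0 ]
R1 <- R1 - (-2/5)*R2:  [      1       0  -34/25  |    -1/5   -2/25       0 ]
R3 <- R3 - (-20)*R2:  [  0   0  -6  |   1  -4   1 ]
R3 <- (1/-6)*R3:  [    0     0     1  |  -1/6   2/3  -1/6 ]
R1 <- R1 - (-34/25)*R3:  [      1       0       0  |  -32/75   62/75  -17/75 ]
R2 <- R2 - (-2/5)*R3:  [     0      1      0  |  -1/15   1/15  -1/15 ]
Right block of [I | A^{-1}] is the inverse:
[ -32/75  62/75  -17/75 ]
[  -1/15   1/15   -1/15 ]
[   -1/6    2/3    -1/6 ]

inverse = [-32/75 62/75 -17/75; -1/15 1/15 -1/15; -1/6 2/3 -1/6]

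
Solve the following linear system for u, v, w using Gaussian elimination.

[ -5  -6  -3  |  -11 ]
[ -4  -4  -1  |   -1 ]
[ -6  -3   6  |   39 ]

(-2, 1, 5)

Forward elimination on [A|b]:
R2 <- R2 - (4/5)*R1:  [    0   4/5   7/5  39/5 ]
R3 <- R3 - (6/5)*R1:  [     0   21/5   48/5  261/5 ]
R3 <- R3 - (21/4)*R2:  [    0     0   9/4  45/4 ]
Row echelon form:
[ -5   -6   -3  |   -11 ]
[  0  4/5  7/5  |  39/5 ]
[  0    0  9/4  |  45/4 ]
Back-substitution:
w = (45/4) / (9/4) = 5
v = (39/5 - (7/5)*(5)) / (4/5) = 1
u = (-11 - (-6)*(1) - (-3)*(5)) / -5 = -2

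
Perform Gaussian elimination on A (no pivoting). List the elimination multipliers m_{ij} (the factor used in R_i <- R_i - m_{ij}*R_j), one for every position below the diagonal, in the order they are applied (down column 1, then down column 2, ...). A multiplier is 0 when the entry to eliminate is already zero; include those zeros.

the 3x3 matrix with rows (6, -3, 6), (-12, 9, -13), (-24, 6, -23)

Forward elimination:
R2 <- R2 - (-2)*R1:  [  0   3  -1 ]
R3 <- R3 - (-4)*R1:  [  0  -6   1 ]
R3 <- R3 - (-2)*R2:  [  0   0  -1 ]
Multipliers (in order of application): m_{21} = -2, m_{31} = -4, m_{32} = -2

multipliers: -2, -4, -2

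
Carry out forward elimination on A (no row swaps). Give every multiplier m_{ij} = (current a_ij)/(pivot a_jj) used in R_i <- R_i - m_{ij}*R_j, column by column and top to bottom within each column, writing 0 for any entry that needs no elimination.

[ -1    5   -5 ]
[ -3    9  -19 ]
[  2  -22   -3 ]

Forward elimination:
R2 <- R2 - (3)*R1:  [  0  -6  -4 ]
R3 <- R3 - (-2)*R1:  [   0  -12  -13 ]
R3 <- R3 - (2)*R2:  [  0   0  -5 ]
Multipliers (in order of application): m_{21} = 3, m_{31} = -2, m_{32} = 2

multipliers: 3, -2, 2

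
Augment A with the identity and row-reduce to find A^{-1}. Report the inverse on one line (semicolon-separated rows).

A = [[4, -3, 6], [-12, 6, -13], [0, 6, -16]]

inverse = [-1/4 -1/6 1/24; -8/3 -8/9 -5/18; -1 -1/3 -1/6]

Gauss-Jordan on [A | I]:
R1 <- (1/4)*R1:  [    1  -3/4   3/2  |   1/4     0     0 ]
R2 <- R2 - (-12)*R1:  [  0  -3   5  |   3   1   0 ]
R2 <- (1/-3)*R2:  [    0     1  -5/3  |    -1  -1/3     0 ]
R1 <- R1 - (-3/4)*R2:  [    1     0   1/4  |  -1/2  -1/4     0 ]
R3 <- R3 - (6)*R2:  [  0   0  -6  |   6   2   1 ]
R3 <- (1/-6)*R3:  [    0     0     1  |    -1  -1/3  -1/6 ]
R1 <- R1 - (1/4)*R3:  [    1     0     0  |  -1/4  -1/6  1/24 ]
R2 <- R2 - (-5/3)*R3:  [     0      1      0  |   -8/3   -8/9  -5/18 ]
Right block of [I | A^{-1}] is the inverse:
[ -1/4  -1/6   1/24 ]
[ -8/3  -8/9  -5/18 ]
[   -1  -1/3   -1/6 ]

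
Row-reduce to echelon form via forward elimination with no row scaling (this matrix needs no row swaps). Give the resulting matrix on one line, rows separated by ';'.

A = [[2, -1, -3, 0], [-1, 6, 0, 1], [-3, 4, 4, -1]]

REF = [2 -1 -3 0; 0 11/2 -3/2 1; 0 0 2/11 -16/11]

Forward elimination:
R2 <- R2 - (-1/2)*R1:  [    0  11/2  -3/2     1 ]
R3 <- R3 - (-3/2)*R1:  [    0   5/2  -1/2    -1 ]
R3 <- R3 - (5/11)*R2:  [      0       0    2/11  -16/11 ]
Row echelon form:
[ 2    -1    -3       0 ]
[ 0  11/2  -3/2       1 ]
[ 0     0  2/11  -16/11 ]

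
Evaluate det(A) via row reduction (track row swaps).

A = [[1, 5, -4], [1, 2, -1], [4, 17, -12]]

Forward elimination:
R2 <- R2 - (1)*R1:  [  0  -3   3 ]
R3 <- R3 - (4)*R1:  [  0  -3   4 ]
R3 <- R3 - (1)*R2:  [ 0  0  1 ]
Upper-triangular form:
[ 1   5  -4 ]
[ 0  -3   3 ]
[ 0   0   1 ]
det(A) = (-1)^0 * (1) * (-3) * (1) = -3  (0 row swaps -> sign +1)

det(A) = -3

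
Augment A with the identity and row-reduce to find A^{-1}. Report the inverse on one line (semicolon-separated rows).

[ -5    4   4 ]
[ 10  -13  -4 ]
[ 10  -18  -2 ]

Gauss-Jordan on [A | I]:
R1 <- (1/-5)*R1:  [    1  -4/5  -4/5  |  -1/5     0     0 ]
R2 <- R2 - (10)*R1:  [  0  -5   4  |   2   1   0 ]
R3 <- R3 - (10)*R1:  [   0  -10    6  |    2    0    1 ]
R2 <- (1/-5)*R2:  [    0     1  -4/5  |  -2/5  -1/5     0 ]
R1 <- R1 - (-4/5)*R2:  [      1       0  -36/25  |  -13/25   -4/25       0 ]
R3 <- R3 - (-10)*R2:  [  0   0  -2  |  -2  -2   1 ]
R3 <- (1/-2)*R3:  [    0     0     1  |     1     1  -1/2 ]
R1 <- R1 - (-36/25)*R3:  [      1       0       0  |   23/25   32/25  -18/25 ]
R2 <- R2 - (-4/5)*R3:  [    0     1     0  |   2/5   3/5  -2/5 ]
Right block of [I | A^{-1}] is the inverse:
[ 23/25  32/25  -18/25 ]
[   2/5    3/5    -2/5 ]
[     1      1    -1/2 ]

inverse = [23/25 32/25 -18/25; 2/5 3/5 -2/5; 1 1 -1/2]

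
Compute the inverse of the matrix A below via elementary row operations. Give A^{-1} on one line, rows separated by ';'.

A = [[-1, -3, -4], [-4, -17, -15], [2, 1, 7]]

Gauss-Jordan on [A | I]:
R1 <- (1/-1)*R1:  [  1   3   4  |  -1   0   0 ]
R2 <- R2 - (-4)*R1:  [  0  -5   1  |  -4   1   0 ]
R3 <- R3 - (2)*R1:  [  0  -5  -1  |   2   0   1 ]
R2 <- (1/-5)*R2:  [    0     1  -1/5  |   4/5  -1/5     0 ]
R1 <- R1 - (3)*R2:  [     1      0   23/5  |  -17/5    3/5      0 ]
R3 <- R3 - (-5)*R2:  [  0   0  -2  |   6  -1   1 ]
R3 <- (1/-2)*R3:  [    0     0     1  |    -3   1/2  -1/2 ]
R1 <- R1 - (23/5)*R3:  [      1       0       0  |    52/5  -17/10   23/10 ]
R2 <- R2 - (-1/5)*R3:  [     0      1      0  |    1/5  -1/10  -1/10 ]
Right block of [I | A^{-1}] is the inverse:
[ 52/5  -17/10  23/10 ]
[  1/5   -1/10  -1/10 ]
[   -3     1/2   -1/2 ]

inverse = [52/5 -17/10 23/10; 1/5 -1/10 -1/10; -3 1/2 -1/2]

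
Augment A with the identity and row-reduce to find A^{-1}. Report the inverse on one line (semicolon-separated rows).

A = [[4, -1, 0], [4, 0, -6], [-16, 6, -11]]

inverse = [9 -11/4 3/2; 35 -11 6; 6 -2 1]

Gauss-Jordan on [A | I]:
R1 <- (1/4)*R1:  [    1  -1/4     0  |   1/4     0     0 ]
R2 <- R2 - (4)*R1:  [  0   1  -6  |  -1   1   0 ]
R3 <- R3 - (-16)*R1:  [   0    2  -11  |    4    0    1 ]
R1 <- R1 - (-1/4)*R2:  [    1     0  -3/2  |     0   1/4     0 ]
R3 <- R3 - (2)*R2:  [  0   0   1  |   6  -2   1 ]
R1 <- R1 - (-3/2)*R3:  [     1      0      0  |      9  -11/4    3/2 ]
R2 <- R2 - (-6)*R3:  [   0    1    0  |   35  -11    6 ]
Right block of [I | A^{-1}] is the inverse:
[  9  -11/4  3/2 ]
[ 35    -11    6 ]
[  6     -2    1 ]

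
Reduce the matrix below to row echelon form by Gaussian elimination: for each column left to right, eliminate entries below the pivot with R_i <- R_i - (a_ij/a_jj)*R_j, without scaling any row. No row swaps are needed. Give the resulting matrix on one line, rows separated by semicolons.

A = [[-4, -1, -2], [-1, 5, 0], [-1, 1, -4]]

REF = [-4 -1 -2; 0 21/4 1/2; 0 0 -76/21]

Forward elimination:
R2 <- R2 - (1/4)*R1:  [    0  21/4   1/2 ]
R3 <- R3 - (1/4)*R1:  [    0   5/4  -7/2 ]
R3 <- R3 - (5/21)*R2:  [      0       0  -76/21 ]
Row echelon form:
[ -4    -1      -2 ]
[  0  21/4     1/2 ]
[  0     0  -76/21 ]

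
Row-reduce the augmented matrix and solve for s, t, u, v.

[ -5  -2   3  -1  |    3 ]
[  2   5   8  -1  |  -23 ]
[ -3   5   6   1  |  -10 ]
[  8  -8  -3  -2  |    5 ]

Forward elimination on [A|b]:
R2 <- R2 - (-2/5)*R1:  [      0    21/5    46/5    -7/5  -109/5 ]
R3 <- R3 - (3/5)*R1:  [     0   31/5   21/5    8/5  -59/5 ]
R4 <- R4 - (-8/5)*R1:  [     0  -56/5    9/5  -18/5   49/5 ]
R3 <- R3 - (31/21)*R2:  [       0        0  -197/21     11/3   428/21 ]
R4 <- R4 - (-8/3)*R2:  [      0       0    79/3   -22/3  -145/3 ]
R4 <- R4 - (-553/197)*R3:  [        0         0         0   583/197  1749/197 ]
Row echelon form:
[ -5    -2        3       -1  |         3 ]
[  0  21/5     46/5     -7/5  |    -109/5 ]
[  0     0  -197/21     11/3  |    428/21 ]
[  0     0        0  583/197  |  1749/197 ]
Back-substitution:
v = (1749/197) / (583/197) = 3
u = (428/21 - (11/3)*(3)) / (-197/21) = -1
t = (-109/5 - (46/5)*(-1) - (-7/5)*(3)) / (21/5) = -2
s = (3 - (-2)*(-2) - (3)*(-1) - (-1)*(3)) / -5 = -1

(-1, -2, -1, 3)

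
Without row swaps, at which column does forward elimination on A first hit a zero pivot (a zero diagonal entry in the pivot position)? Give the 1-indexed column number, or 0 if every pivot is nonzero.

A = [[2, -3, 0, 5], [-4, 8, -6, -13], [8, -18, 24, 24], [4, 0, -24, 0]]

first zero-pivot column = 0

Naive forward elimination:
R2 <- R2 - (-2)*R1:  [  0   2  -6  -3 ]
R3 <- R3 - (4)*R1:  [  0  -6  24   4 ]
R4 <- R4 - (2)*R1:  [   0    6  -24  -10 ]
R3 <- R3 - (-3)*R2:  [  0   0   6  -5 ]
R4 <- R4 - (3)*R2:  [  0   0  -6  -1 ]
R4 <- R4 - (-1)*R3:  [  0   0   0  -6 ]
All pivots nonzero; naive elimination completes without hitting a zero pivot.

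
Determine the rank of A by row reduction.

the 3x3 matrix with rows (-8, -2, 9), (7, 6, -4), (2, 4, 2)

rank(A) = 3

Row reduction:
R2 <- R2 - (-7/8)*R1:  [    0  17/4  31/8 ]
R3 <- R3 - (-1/4)*R1:  [    0   7/2  17/4 ]
R3 <- R3 - (14/17)*R2:  [     0      0  18/17 ]
Row echelon form:
[ -8    -2      9 ]
[  0  17/4   31/8 ]
[  0     0  18/17 ]
Nonzero rows / pivot columns: 3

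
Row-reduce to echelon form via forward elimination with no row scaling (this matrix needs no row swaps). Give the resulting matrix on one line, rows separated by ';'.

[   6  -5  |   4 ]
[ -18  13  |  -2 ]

REF = [6 -5 4; 0 -2 10]

Forward elimination:
R2 <- R2 - (-3)*R1:  [  0  -2  10 ]
Row echelon form:
[ 6  -5  |   4 ]
[ 0  -2  |  10 ]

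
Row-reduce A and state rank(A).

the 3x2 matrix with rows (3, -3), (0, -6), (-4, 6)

rank(A) = 2

Row reduction:
R3 <- R3 - (-4/3)*R1:  [ 0  2 ]
R3 <- R3 - (-1/3)*R2:  [ 0  0 ]
Row echelon form:
[ 3  -3 ]
[ 0  -6 ]
[ 0   0 ]
Nonzero rows / pivot columns: 2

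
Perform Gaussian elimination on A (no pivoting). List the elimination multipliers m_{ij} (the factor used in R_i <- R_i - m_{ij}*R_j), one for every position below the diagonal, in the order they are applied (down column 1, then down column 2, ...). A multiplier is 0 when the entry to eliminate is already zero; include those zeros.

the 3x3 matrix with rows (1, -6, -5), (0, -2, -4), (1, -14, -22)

multipliers: 0, 1, 4

Forward elimination:
R2: entry in column 1 is already 0 -> m_{21} = 0 (no row operation needed)
R3 <- R3 - (1)*R1:  [   0   -8  -17 ]
R3 <- R3 - (4)*R2:  [  0   0  -1 ]
Multipliers (in order of application): m_{21} = 0, m_{31} = 1, m_{32} = 4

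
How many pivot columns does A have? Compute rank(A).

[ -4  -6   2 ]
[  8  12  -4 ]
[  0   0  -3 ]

rank(A) = 2

Row reduction:
R2 <- R2 - (-2)*R1:  [ 0  0  0 ]
R2 <-> R3   (pivot in column 3 was zero)
[ -4  -6   2 ]
[  0   0  -3 ]
[  0   0   0 ]
Row echelon form:
[ -4  -6   2 ]
[  0   0  -3 ]
[  0   0   0 ]
Nonzero rows / pivot columns: 2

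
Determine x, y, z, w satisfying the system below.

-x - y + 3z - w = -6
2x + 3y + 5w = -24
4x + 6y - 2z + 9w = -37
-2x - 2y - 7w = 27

(0, -3, -4, -3)

Forward elimination on [A|b]:
R2 <- R2 - (-2)*R1:  [   0    1    6    3  -36 ]
R3 <- R3 - (-4)*R1:  [   0    2   10    5  -61 ]
R4 <- R4 - (2)*R1:  [  0   0  -6  -5  39 ]
R3 <- R3 - (2)*R2:  [  0   0  -2  -1  11 ]
R4 <- R4 - (3)*R3:  [  0   0   0  -2   6 ]
Row echelon form:
[ -1  -1   3  -1  |   -6 ]
[  0   1   6   3  |  -36 ]
[  0   0  -2  -1  |   11 ]
[  0   0   0  -2  |    6 ]
Back-substitution:
w = (6) / -2 = -3
z = (11 - (-1)*(-3)) / -2 = -4
y = (-36 - (6)*(-4) - (3)*(-3)) / 1 = -3
x = (-6 - (-1)*(-3) - (3)*(-4) - (-1)*(-3)) / -1 = 0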